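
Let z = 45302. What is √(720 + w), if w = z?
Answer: √46022 ≈ 214.53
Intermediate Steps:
w = 45302
√(720 + w) = √(720 + 45302) = √46022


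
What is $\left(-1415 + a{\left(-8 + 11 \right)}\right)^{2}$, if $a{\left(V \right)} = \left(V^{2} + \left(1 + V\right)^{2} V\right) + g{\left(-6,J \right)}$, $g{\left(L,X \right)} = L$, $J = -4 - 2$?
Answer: $1860496$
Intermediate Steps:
$J = -6$
$a{\left(V \right)} = -6 + V^{2} + V \left(1 + V\right)^{2}$ ($a{\left(V \right)} = \left(V^{2} + \left(1 + V\right)^{2} V\right) - 6 = \left(V^{2} + V \left(1 + V\right)^{2}\right) - 6 = -6 + V^{2} + V \left(1 + V\right)^{2}$)
$\left(-1415 + a{\left(-8 + 11 \right)}\right)^{2} = \left(-1415 + \left(-6 + \left(-8 + 11\right)^{2} + \left(-8 + 11\right) \left(1 + \left(-8 + 11\right)\right)^{2}\right)\right)^{2} = \left(-1415 + \left(-6 + 3^{2} + 3 \left(1 + 3\right)^{2}\right)\right)^{2} = \left(-1415 + \left(-6 + 9 + 3 \cdot 4^{2}\right)\right)^{2} = \left(-1415 + \left(-6 + 9 + 3 \cdot 16\right)\right)^{2} = \left(-1415 + \left(-6 + 9 + 48\right)\right)^{2} = \left(-1415 + 51\right)^{2} = \left(-1364\right)^{2} = 1860496$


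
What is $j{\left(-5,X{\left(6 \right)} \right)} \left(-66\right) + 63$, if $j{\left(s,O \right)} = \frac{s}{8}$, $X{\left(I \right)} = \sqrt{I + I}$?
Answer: $\frac{417}{4} \approx 104.25$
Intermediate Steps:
$X{\left(I \right)} = \sqrt{2} \sqrt{I}$ ($X{\left(I \right)} = \sqrt{2 I} = \sqrt{2} \sqrt{I}$)
$j{\left(s,O \right)} = \frac{s}{8}$ ($j{\left(s,O \right)} = s \frac{1}{8} = \frac{s}{8}$)
$j{\left(-5,X{\left(6 \right)} \right)} \left(-66\right) + 63 = \frac{1}{8} \left(-5\right) \left(-66\right) + 63 = \left(- \frac{5}{8}\right) \left(-66\right) + 63 = \frac{165}{4} + 63 = \frac{417}{4}$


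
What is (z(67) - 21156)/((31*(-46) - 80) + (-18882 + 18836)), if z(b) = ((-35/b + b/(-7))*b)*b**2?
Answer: 10699509/5432 ≈ 1969.7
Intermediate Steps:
z(b) = b**3*(-35/b - b/7) (z(b) = ((-35/b + b*(-1/7))*b)*b**2 = ((-35/b - b/7)*b)*b**2 = (b*(-35/b - b/7))*b**2 = b**3*(-35/b - b/7))
(z(67) - 21156)/((31*(-46) - 80) + (-18882 + 18836)) = ((1/7)*67**2*(-245 - 1*67**2) - 21156)/((31*(-46) - 80) + (-18882 + 18836)) = ((1/7)*4489*(-245 - 1*4489) - 21156)/((-1426 - 80) - 46) = ((1/7)*4489*(-245 - 4489) - 21156)/(-1506 - 46) = ((1/7)*4489*(-4734) - 21156)/(-1552) = (-21250926/7 - 21156)*(-1/1552) = -21399018/7*(-1/1552) = 10699509/5432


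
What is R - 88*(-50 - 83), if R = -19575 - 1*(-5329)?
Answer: -2542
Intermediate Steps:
R = -14246 (R = -19575 + 5329 = -14246)
R - 88*(-50 - 83) = -14246 - 88*(-50 - 83) = -14246 - 88*(-133) = -14246 - 1*(-11704) = -14246 + 11704 = -2542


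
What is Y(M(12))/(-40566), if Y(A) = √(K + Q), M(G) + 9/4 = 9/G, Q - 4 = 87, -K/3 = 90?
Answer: -I*√179/40566 ≈ -0.00032981*I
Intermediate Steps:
K = -270 (K = -3*90 = -270)
Q = 91 (Q = 4 + 87 = 91)
M(G) = -9/4 + 9/G
Y(A) = I*√179 (Y(A) = √(-270 + 91) = √(-179) = I*√179)
Y(M(12))/(-40566) = (I*√179)/(-40566) = (I*√179)*(-1/40566) = -I*√179/40566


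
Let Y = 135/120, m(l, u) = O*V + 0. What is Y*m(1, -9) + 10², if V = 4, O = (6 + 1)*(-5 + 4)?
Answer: 137/2 ≈ 68.500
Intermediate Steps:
O = -7 (O = 7*(-1) = -7)
m(l, u) = -28 (m(l, u) = -7*4 + 0 = -28 + 0 = -28)
Y = 9/8 (Y = 135*(1/120) = 9/8 ≈ 1.1250)
Y*m(1, -9) + 10² = (9/8)*(-28) + 10² = -63/2 + 100 = 137/2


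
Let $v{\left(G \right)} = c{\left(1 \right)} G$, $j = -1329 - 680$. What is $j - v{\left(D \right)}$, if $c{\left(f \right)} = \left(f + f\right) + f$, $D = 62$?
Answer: $-2195$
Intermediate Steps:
$c{\left(f \right)} = 3 f$ ($c{\left(f \right)} = 2 f + f = 3 f$)
$j = -2009$
$v{\left(G \right)} = 3 G$ ($v{\left(G \right)} = 3 \cdot 1 G = 3 G$)
$j - v{\left(D \right)} = -2009 - 3 \cdot 62 = -2009 - 186 = -2195$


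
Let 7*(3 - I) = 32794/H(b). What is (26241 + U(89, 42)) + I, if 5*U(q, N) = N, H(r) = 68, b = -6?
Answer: 31158371/1190 ≈ 26184.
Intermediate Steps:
U(q, N) = N/5
I = -15683/238 (I = 3 - 32794/(7*68) = 3 - ⅐*16397/34 = 3 - 16397/238 = -15683/238 ≈ -65.895)
(26241 + U(89, 42)) + I = (26241 + (⅕)*42) - 15683/238 = (26241 + 42/5) - 15683/238 = 131247/5 - 15683/238 = 31158371/1190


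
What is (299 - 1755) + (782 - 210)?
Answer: -884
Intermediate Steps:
(299 - 1755) + (782 - 210) = -1456 + 572 = -884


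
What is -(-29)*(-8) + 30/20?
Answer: -461/2 ≈ -230.50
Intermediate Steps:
-(-29)*(-8) + 30/20 = -29*8 + 30*(1/20) = -232 + 3/2 = -461/2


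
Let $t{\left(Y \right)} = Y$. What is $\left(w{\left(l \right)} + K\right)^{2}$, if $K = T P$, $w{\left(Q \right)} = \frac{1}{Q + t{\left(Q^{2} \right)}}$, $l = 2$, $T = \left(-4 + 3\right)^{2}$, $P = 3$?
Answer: $\frac{361}{36} \approx 10.028$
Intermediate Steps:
$T = 1$ ($T = \left(-1\right)^{2} = 1$)
$w{\left(Q \right)} = \frac{1}{Q + Q^{2}}$
$K = 3$ ($K = 1 \cdot 3 = 3$)
$\left(w{\left(l \right)} + K\right)^{2} = \left(\frac{1}{2 \left(1 + 2\right)} + 3\right)^{2} = \left(\frac{1}{2 \cdot 3} + 3\right)^{2} = \left(\frac{1}{2} \cdot \frac{1}{3} + 3\right)^{2} = \left(\frac{1}{6} + 3\right)^{2} = \left(\frac{19}{6}\right)^{2} = \frac{361}{36}$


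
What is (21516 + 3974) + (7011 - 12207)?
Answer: 20294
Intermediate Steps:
(21516 + 3974) + (7011 - 12207) = 25490 - 5196 = 20294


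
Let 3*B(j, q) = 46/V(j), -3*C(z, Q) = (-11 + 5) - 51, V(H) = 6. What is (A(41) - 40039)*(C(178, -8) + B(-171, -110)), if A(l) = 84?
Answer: -7751270/9 ≈ -8.6125e+5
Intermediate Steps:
C(z, Q) = 19 (C(z, Q) = -((-11 + 5) - 51)/3 = -(-6 - 51)/3 = -⅓*(-57) = 19)
B(j, q) = 23/9 (B(j, q) = (46/6)/3 = (46*(⅙))/3 = (⅓)*(23/3) = 23/9)
(A(41) - 40039)*(C(178, -8) + B(-171, -110)) = (84 - 40039)*(19 + 23/9) = -39955*194/9 = -7751270/9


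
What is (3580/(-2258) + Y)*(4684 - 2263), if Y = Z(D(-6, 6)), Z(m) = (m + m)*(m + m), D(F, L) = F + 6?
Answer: -4333590/1129 ≈ -3838.4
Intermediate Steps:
D(F, L) = 6 + F
Z(m) = 4*m² (Z(m) = (2*m)*(2*m) = 4*m²)
Y = 0 (Y = 4*(6 - 6)² = 4*0² = 4*0 = 0)
(3580/(-2258) + Y)*(4684 - 2263) = (3580/(-2258) + 0)*(4684 - 2263) = (3580*(-1/2258) + 0)*2421 = (-1790/1129 + 0)*2421 = -1790/1129*2421 = -4333590/1129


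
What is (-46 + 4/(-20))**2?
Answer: 53361/25 ≈ 2134.4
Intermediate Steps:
(-46 + 4/(-20))**2 = (-46 + 4*(-1/20))**2 = (-46 - 1/5)**2 = (-231/5)**2 = 53361/25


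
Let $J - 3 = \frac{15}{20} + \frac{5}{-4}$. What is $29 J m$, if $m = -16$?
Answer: $-1160$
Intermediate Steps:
$J = \frac{5}{2}$ ($J = 3 + \left(\frac{15}{20} + \frac{5}{-4}\right) = 3 + \left(15 \cdot \frac{1}{20} + 5 \left(- \frac{1}{4}\right)\right) = 3 + \left(\frac{3}{4} - \frac{5}{4}\right) = 3 - \frac{1}{2} = \frac{5}{2} \approx 2.5$)
$29 J m = 29 \cdot \frac{5}{2} \left(-16\right) = \frac{145}{2} \left(-16\right) = -1160$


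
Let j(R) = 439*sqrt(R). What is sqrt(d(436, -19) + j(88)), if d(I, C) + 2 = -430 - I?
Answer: sqrt(-868 + 878*sqrt(22)) ≈ 57.010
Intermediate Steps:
d(I, C) = -432 - I (d(I, C) = -2 + (-430 - I) = -432 - I)
sqrt(d(436, -19) + j(88)) = sqrt((-432 - 1*436) + 439*sqrt(88)) = sqrt((-432 - 436) + 439*(2*sqrt(22))) = sqrt(-868 + 878*sqrt(22))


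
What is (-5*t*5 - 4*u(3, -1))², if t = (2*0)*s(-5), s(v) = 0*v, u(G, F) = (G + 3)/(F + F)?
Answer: 144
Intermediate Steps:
u(G, F) = (3 + G)/(2*F) (u(G, F) = (3 + G)/((2*F)) = (3 + G)*(1/(2*F)) = (3 + G)/(2*F))
s(v) = 0
t = 0 (t = (2*0)*0 = 0*0 = 0)
(-5*t*5 - 4*u(3, -1))² = (-5*0*5 - 2*(3 + 3)/(-1))² = (0*5 - 2*(-1)*6)² = (0 - 4*(-3))² = (0 + 12)² = 12² = 144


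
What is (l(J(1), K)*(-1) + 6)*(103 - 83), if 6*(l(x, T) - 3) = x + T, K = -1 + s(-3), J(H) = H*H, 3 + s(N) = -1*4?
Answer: 250/3 ≈ 83.333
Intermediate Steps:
s(N) = -7 (s(N) = -3 - 1*4 = -3 - 4 = -7)
J(H) = H**2
K = -8 (K = -1 - 7 = -8)
l(x, T) = 3 + T/6 + x/6 (l(x, T) = 3 + (x + T)/6 = 3 + (T + x)/6 = 3 + (T/6 + x/6) = 3 + T/6 + x/6)
(l(J(1), K)*(-1) + 6)*(103 - 83) = ((3 + (1/6)*(-8) + (1/6)*1**2)*(-1) + 6)*(103 - 83) = ((3 - 4/3 + (1/6)*1)*(-1) + 6)*20 = ((3 - 4/3 + 1/6)*(-1) + 6)*20 = ((11/6)*(-1) + 6)*20 = (-11/6 + 6)*20 = (25/6)*20 = 250/3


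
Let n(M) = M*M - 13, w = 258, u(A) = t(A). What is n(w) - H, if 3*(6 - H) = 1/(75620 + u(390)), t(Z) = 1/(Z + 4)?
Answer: 5947981287829/89382843 ≈ 66545.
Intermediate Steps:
t(Z) = 1/(4 + Z)
u(A) = 1/(4 + A)
H = 536296664/89382843 (H = 6 - 1/(3*(75620 + 1/(4 + 390))) = 6 - 1/(3*(75620 + 1/394)) = 6 - 1/(3*29794281/394) = 6 - ⅓*394/29794281 = 6 - 394/89382843 = 536296664/89382843 ≈ 6.0000)
n(M) = -13 + M² (n(M) = M² - 13 = -13 + M²)
n(w) - H = (-13 + 258²) - 1*536296664/89382843 = (-13 + 66564) - 536296664/89382843 = 66551 - 536296664/89382843 = 5947981287829/89382843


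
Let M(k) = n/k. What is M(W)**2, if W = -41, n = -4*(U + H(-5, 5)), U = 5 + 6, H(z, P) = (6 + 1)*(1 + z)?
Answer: 4624/1681 ≈ 2.7507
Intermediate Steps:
H(z, P) = 7 + 7*z (H(z, P) = 7*(1 + z) = 7 + 7*z)
U = 11
n = 68 (n = -4*(11 + (7 + 7*(-5))) = -4*(11 + (7 - 35)) = -4*(11 - 28) = -4*(-17) = 68)
M(k) = 68/k
M(W)**2 = (68/(-41))**2 = (68*(-1/41))**2 = (-68/41)**2 = 4624/1681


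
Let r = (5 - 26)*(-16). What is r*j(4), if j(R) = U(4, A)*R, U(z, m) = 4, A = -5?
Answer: 5376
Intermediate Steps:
j(R) = 4*R
r = 336 (r = -21*(-16) = 336)
r*j(4) = 336*(4*4) = 336*16 = 5376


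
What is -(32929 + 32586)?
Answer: -65515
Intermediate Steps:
-(32929 + 32586) = -1*65515 = -65515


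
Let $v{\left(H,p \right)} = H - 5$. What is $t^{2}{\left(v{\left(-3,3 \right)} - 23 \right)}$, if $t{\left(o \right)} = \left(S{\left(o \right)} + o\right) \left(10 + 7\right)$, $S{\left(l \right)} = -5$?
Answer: $374544$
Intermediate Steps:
$v{\left(H,p \right)} = -5 + H$
$t{\left(o \right)} = -85 + 17 o$ ($t{\left(o \right)} = \left(-5 + o\right) \left(10 + 7\right) = \left(-5 + o\right) 17 = -85 + 17 o$)
$t^{2}{\left(v{\left(-3,3 \right)} - 23 \right)} = \left(-85 + 17 \left(\left(-5 - 3\right) - 23\right)\right)^{2} = \left(-85 + 17 \left(-8 - 23\right)\right)^{2} = \left(-85 + 17 \left(-31\right)\right)^{2} = \left(-85 - 527\right)^{2} = \left(-612\right)^{2} = 374544$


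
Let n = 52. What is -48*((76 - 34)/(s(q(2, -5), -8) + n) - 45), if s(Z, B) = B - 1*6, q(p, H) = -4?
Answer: 40032/19 ≈ 2106.9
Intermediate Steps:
s(Z, B) = -6 + B (s(Z, B) = B - 6 = -6 + B)
-48*((76 - 34)/(s(q(2, -5), -8) + n) - 45) = -48*((76 - 34)/((-6 - 8) + 52) - 45) = -48*(42/(-14 + 52) - 45) = -48*(42/38 - 45) = -48*(42*(1/38) - 45) = -48*(21/19 - 45) = -48*(-834/19) = 40032/19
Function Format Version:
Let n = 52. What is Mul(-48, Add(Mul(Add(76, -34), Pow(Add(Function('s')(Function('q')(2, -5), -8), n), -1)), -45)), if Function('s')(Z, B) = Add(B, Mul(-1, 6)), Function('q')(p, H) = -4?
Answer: Rational(40032, 19) ≈ 2106.9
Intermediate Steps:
Function('s')(Z, B) = Add(-6, B) (Function('s')(Z, B) = Add(B, -6) = Add(-6, B))
Mul(-48, Add(Mul(Add(76, -34), Pow(Add(Function('s')(Function('q')(2, -5), -8), n), -1)), -45)) = Mul(-48, Add(Mul(Add(76, -34), Pow(Add(Add(-6, -8), 52), -1)), -45)) = Mul(-48, Add(Mul(42, Pow(Add(-14, 52), -1)), -45)) = Mul(-48, Add(Mul(42, Pow(38, -1)), -45)) = Mul(-48, Add(Mul(42, Rational(1, 38)), -45)) = Mul(-48, Add(Rational(21, 19), -45)) = Mul(-48, Rational(-834, 19)) = Rational(40032, 19)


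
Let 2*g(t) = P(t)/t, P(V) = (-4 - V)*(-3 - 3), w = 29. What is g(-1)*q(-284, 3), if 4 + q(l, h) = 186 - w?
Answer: -1377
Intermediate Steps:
q(l, h) = 153 (q(l, h) = -4 + (186 - 1*29) = -4 + (186 - 29) = -4 + 157 = 153)
P(V) = 24 + 6*V (P(V) = (-4 - V)*(-6) = 24 + 6*V)
g(t) = (24 + 6*t)/(2*t) (g(t) = ((24 + 6*t)/t)/2 = (24 + 6*t)/(2*t))
g(-1)*q(-284, 3) = (3 + 12/(-1))*153 = (3 + 12*(-1))*153 = (3 - 12)*153 = -9*153 = -1377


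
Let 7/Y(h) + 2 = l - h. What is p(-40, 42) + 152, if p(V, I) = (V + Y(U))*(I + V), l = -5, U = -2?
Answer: 346/5 ≈ 69.200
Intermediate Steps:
Y(h) = 7/(-7 - h) (Y(h) = 7/(-2 + (-5 - h)) = 7/(-7 - h))
p(V, I) = (-7/5 + V)*(I + V) (p(V, I) = (V - 7/(7 - 2))*(I + V) = (V - 7/5)*(I + V) = (-7/5 + V)*(I + V))
p(-40, 42) + 152 = ((-40)**2 - 7/5*42 - 7/5*(-40) + 42*(-40)) + 152 = (1600 - 294/5 + 56 - 1680) + 152 = -414/5 + 152 = 346/5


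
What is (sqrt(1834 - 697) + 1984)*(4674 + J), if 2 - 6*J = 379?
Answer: 27445664/3 + 27667*sqrt(1137)/6 ≈ 9.3040e+6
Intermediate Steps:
J = -377/6 (J = 1/3 - 1/6*379 = 1/3 - 379/6 = -377/6 ≈ -62.833)
(sqrt(1834 - 697) + 1984)*(4674 + J) = (sqrt(1834 - 697) + 1984)*(4674 - 377/6) = (sqrt(1137) + 1984)*(27667/6) = (1984 + sqrt(1137))*(27667/6) = 27445664/3 + 27667*sqrt(1137)/6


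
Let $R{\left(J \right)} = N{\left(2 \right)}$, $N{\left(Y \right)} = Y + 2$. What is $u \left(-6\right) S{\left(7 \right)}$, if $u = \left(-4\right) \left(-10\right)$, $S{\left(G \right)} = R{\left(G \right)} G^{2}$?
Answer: $-47040$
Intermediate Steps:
$N{\left(Y \right)} = 2 + Y$
$R{\left(J \right)} = 4$ ($R{\left(J \right)} = 2 + 2 = 4$)
$S{\left(G \right)} = 4 G^{2}$
$u = 40$
$u \left(-6\right) S{\left(7 \right)} = 40 \left(-6\right) 4 \cdot 7^{2} = - 240 \cdot 4 \cdot 49 = \left(-240\right) 196 = -47040$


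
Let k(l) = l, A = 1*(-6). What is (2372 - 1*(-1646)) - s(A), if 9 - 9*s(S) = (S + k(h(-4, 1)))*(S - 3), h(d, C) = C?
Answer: 4022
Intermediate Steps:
A = -6
s(S) = 1 - (1 + S)*(-3 + S)/9 (s(S) = 1 - (S + 1)*(S - 3)/9 = 1 - (1 + S)*(-3 + S)/9)
(2372 - 1*(-1646)) - s(A) = (2372 - 1*(-1646)) - (4/3 - ⅑*(-6)² + (2/9)*(-6)) = (2372 + 1646) - (4/3 - ⅑*36 - 4/3) = 4018 - (4/3 - 4 - 4/3) = 4018 - 1*(-4) = 4018 + 4 = 4022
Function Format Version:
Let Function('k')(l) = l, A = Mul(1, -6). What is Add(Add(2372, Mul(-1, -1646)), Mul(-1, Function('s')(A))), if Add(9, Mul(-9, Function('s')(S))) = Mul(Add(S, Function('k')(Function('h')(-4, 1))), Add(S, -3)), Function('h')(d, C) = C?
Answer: 4022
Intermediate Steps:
A = -6
Function('s')(S) = Add(1, Mul(Rational(-1, 9), Add(1, S), Add(-3, S))) (Function('s')(S) = Add(1, Mul(Rational(-1, 9), Mul(Add(S, 1), Add(S, -3)))) = Add(1, Mul(Rational(-1, 9), Mul(Add(1, S), Add(-3, S)))) = Add(1, Mul(Rational(-1, 9), Add(1, S), Add(-3, S))))
Add(Add(2372, Mul(-1, -1646)), Mul(-1, Function('s')(A))) = Add(Add(2372, Mul(-1, -1646)), Mul(-1, Add(Rational(4, 3), Mul(Rational(-1, 9), Pow(-6, 2)), Mul(Rational(2, 9), -6)))) = Add(Add(2372, 1646), Mul(-1, Add(Rational(4, 3), Mul(Rational(-1, 9), 36), Rational(-4, 3)))) = Add(4018, Mul(-1, Add(Rational(4, 3), -4, Rational(-4, 3)))) = Add(4018, Mul(-1, -4)) = Add(4018, 4) = 4022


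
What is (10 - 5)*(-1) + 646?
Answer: 641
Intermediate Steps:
(10 - 5)*(-1) + 646 = 5*(-1) + 646 = -5 + 646 = 641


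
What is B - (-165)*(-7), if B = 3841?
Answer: 2686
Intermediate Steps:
B - (-165)*(-7) = 3841 - (-165)*(-7) = 3841 - 1*1155 = 3841 - 1155 = 2686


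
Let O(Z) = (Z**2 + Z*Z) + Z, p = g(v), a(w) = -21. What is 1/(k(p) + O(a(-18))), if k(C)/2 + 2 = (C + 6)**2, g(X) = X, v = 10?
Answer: 1/1369 ≈ 0.00073046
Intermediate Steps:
p = 10
O(Z) = Z + 2*Z**2 (O(Z) = (Z**2 + Z**2) + Z = 2*Z**2 + Z = Z + 2*Z**2)
k(C) = -4 + 2*(6 + C)**2 (k(C) = -4 + 2*(C + 6)**2 = -4 + 2*(6 + C)**2)
1/(k(p) + O(a(-18))) = 1/((-4 + 2*(6 + 10)**2) - 21*(1 + 2*(-21))) = 1/((-4 + 2*16**2) - 21*(1 - 42)) = 1/((-4 + 2*256) - 21*(-41)) = 1/((-4 + 512) + 861) = 1/(508 + 861) = 1/1369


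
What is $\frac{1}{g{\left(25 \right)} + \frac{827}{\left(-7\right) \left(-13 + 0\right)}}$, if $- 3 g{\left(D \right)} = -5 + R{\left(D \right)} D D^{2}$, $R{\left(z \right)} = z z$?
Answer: $- \frac{273}{888668939} \approx -3.072 \cdot 10^{-7}$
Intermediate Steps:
$R{\left(z \right)} = z^{2}$
$g{\left(D \right)} = \frac{5}{3} - \frac{D^{5}}{3}$ ($g{\left(D \right)} = - \frac{-5 + D^{2} D D^{2}}{3} = - \frac{-5 + D^{2} D^{3}}{3} = - \frac{-5 + D^{5}}{3} = \frac{5}{3} - \frac{D^{5}}{3}$)
$\frac{1}{g{\left(25 \right)} + \frac{827}{\left(-7\right) \left(-13 + 0\right)}} = \frac{1}{\left(\frac{5}{3} - \frac{25^{5}}{3}\right) + \frac{827}{\left(-7\right) \left(-13 + 0\right)}} = \frac{1}{\left(\frac{5}{3} - \frac{9765625}{3}\right) + \frac{827}{\left(-7\right) \left(-13\right)}} = \frac{1}{\left(\frac{5}{3} - \frac{9765625}{3}\right) + \frac{827}{91}} = \frac{1}{- \frac{9765620}{3} + 827 \cdot \frac{1}{91}} = \frac{1}{- \frac{9765620}{3} + \frac{827}{91}} = \frac{1}{- \frac{888668939}{273}} = - \frac{273}{888668939}$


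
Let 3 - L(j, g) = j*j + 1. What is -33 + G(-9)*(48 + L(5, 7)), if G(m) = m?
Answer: -258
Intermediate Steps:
L(j, g) = 2 - j² (L(j, g) = 3 - (j*j + 1) = 3 - (j² + 1) = 3 - (1 + j²) = 3 + (-1 - j²) = 2 - j²)
-33 + G(-9)*(48 + L(5, 7)) = -33 - 9*(48 + (2 - 1*5²)) = -33 - 9*(48 + (2 - 1*25)) = -33 - 9*(48 + (2 - 25)) = -33 - 9*(48 - 23) = -33 - 9*25 = -33 - 225 = -258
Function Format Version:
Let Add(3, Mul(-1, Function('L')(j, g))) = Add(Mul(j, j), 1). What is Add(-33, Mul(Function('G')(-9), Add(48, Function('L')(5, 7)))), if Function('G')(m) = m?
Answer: -258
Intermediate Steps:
Function('L')(j, g) = Add(2, Mul(-1, Pow(j, 2))) (Function('L')(j, g) = Add(3, Mul(-1, Add(Mul(j, j), 1))) = Add(3, Mul(-1, Add(Pow(j, 2), 1))) = Add(3, Mul(-1, Add(1, Pow(j, 2)))) = Add(3, Add(-1, Mul(-1, Pow(j, 2)))) = Add(2, Mul(-1, Pow(j, 2))))
Add(-33, Mul(Function('G')(-9), Add(48, Function('L')(5, 7)))) = Add(-33, Mul(-9, Add(48, Add(2, Mul(-1, Pow(5, 2)))))) = Add(-33, Mul(-9, Add(48, Add(2, Mul(-1, 25))))) = Add(-33, Mul(-9, Add(48, Add(2, -25)))) = Add(-33, Mul(-9, Add(48, -23))) = Add(-33, Mul(-9, 25)) = Add(-33, -225) = -258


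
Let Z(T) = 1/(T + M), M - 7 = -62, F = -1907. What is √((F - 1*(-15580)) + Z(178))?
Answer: 2*√51714735/123 ≈ 116.93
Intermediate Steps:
M = -55 (M = 7 - 62 = -55)
Z(T) = 1/(-55 + T) (Z(T) = 1/(T - 55) = 1/(-55 + T))
√((F - 1*(-15580)) + Z(178)) = √((-1907 - 1*(-15580)) + 1/(-55 + 178)) = √((-1907 + 15580) + 1/123) = √(13673 + 1/123) = √(1681780/123) = 2*√51714735/123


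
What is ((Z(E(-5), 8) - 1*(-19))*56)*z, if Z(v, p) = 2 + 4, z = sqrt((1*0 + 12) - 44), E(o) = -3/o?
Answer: 5600*I*sqrt(2) ≈ 7919.6*I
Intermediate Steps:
z = 4*I*sqrt(2) (z = sqrt((0 + 12) - 44) = sqrt(12 - 44) = sqrt(-32) = 4*I*sqrt(2) ≈ 5.6569*I)
Z(v, p) = 6
((Z(E(-5), 8) - 1*(-19))*56)*z = ((6 - 1*(-19))*56)*(4*I*sqrt(2)) = ((6 + 19)*56)*(4*I*sqrt(2)) = (25*56)*(4*I*sqrt(2)) = 1400*(4*I*sqrt(2)) = 5600*I*sqrt(2)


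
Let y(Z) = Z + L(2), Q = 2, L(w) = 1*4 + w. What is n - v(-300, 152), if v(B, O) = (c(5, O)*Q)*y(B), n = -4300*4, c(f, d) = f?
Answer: -14260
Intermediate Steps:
L(w) = 4 + w
y(Z) = 6 + Z (y(Z) = Z + (4 + 2) = Z + 6 = 6 + Z)
n = -17200
v(B, O) = 60 + 10*B (v(B, O) = (5*2)*(6 + B) = 10*(6 + B) = 60 + 10*B)
n - v(-300, 152) = -17200 - (60 + 10*(-300)) = -17200 - (60 - 3000) = -17200 - 1*(-2940) = -17200 + 2940 = -14260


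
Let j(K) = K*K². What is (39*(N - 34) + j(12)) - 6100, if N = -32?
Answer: -6946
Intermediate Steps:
j(K) = K³
(39*(N - 34) + j(12)) - 6100 = (39*(-32 - 34) + 12³) - 6100 = (39*(-66) + 1728) - 6100 = (-2574 + 1728) - 6100 = -846 - 6100 = -6946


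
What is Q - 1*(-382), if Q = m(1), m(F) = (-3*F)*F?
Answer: 379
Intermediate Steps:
m(F) = -3*F²
Q = -3 (Q = -3*1² = -3*1 = -3)
Q - 1*(-382) = -3 - 1*(-382) = -3 + 382 = 379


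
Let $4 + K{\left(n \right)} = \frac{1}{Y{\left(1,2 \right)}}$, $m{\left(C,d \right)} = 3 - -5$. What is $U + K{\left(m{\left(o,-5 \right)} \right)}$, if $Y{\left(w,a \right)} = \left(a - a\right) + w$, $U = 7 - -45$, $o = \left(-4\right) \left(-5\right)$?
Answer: $49$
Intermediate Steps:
$o = 20$
$m{\left(C,d \right)} = 8$ ($m{\left(C,d \right)} = 3 + 5 = 8$)
$U = 52$ ($U = 7 + 45 = 52$)
$Y{\left(w,a \right)} = w$ ($Y{\left(w,a \right)} = 0 + w = w$)
$K{\left(n \right)} = -3$ ($K{\left(n \right)} = -4 + 1^{-1} = -4 + 1 = -3$)
$U + K{\left(m{\left(o,-5 \right)} \right)} = 52 - 3 = 49$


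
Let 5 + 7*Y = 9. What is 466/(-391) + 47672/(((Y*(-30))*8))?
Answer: -16365703/46920 ≈ -348.80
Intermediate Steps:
Y = 4/7 (Y = -5/7 + (⅐)*9 = -5/7 + 9/7 = 4/7 ≈ 0.57143)
466/(-391) + 47672/(((Y*(-30))*8)) = 466/(-391) + 47672/((((4/7)*(-30))*8)) = 466*(-1/391) + 47672/((-120/7*8)) = -466/391 + 47672/(-960/7) = -466/391 + 47672*(-7/960) = -466/391 - 41713/120 = -16365703/46920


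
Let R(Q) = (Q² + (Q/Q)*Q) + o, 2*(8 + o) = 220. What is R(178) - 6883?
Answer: 25081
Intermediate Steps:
o = 102 (o = -8 + (½)*220 = -8 + 110 = 102)
R(Q) = 102 + Q + Q² (R(Q) = (Q² + (Q/Q)*Q) + 102 = (Q² + 1*Q) + 102 = (Q² + Q) + 102 = (Q + Q²) + 102 = 102 + Q + Q²)
R(178) - 6883 = (102 + 178 + 178²) - 6883 = (102 + 178 + 31684) - 6883 = 31964 - 6883 = 25081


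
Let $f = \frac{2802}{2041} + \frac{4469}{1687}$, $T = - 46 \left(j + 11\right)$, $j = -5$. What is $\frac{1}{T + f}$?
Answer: $- \frac{3443167}{936465889} \approx -0.0036768$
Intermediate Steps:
$T = -276$ ($T = - 46 \left(-5 + 11\right) = \left(-46\right) 6 = -276$)
$f = \frac{13848203}{3443167}$ ($f = 2802 \cdot \frac{1}{2041} + 4469 \cdot \frac{1}{1687} = \frac{2802}{2041} + \frac{4469}{1687} = \frac{13848203}{3443167} \approx 4.0219$)
$\frac{1}{T + f} = \frac{1}{-276 + \frac{13848203}{3443167}} = \frac{1}{- \frac{936465889}{3443167}} = - \frac{3443167}{936465889}$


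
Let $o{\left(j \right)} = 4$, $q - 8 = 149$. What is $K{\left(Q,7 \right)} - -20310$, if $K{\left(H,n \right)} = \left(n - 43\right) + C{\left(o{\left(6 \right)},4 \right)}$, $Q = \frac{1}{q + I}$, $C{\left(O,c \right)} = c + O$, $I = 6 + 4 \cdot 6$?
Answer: $20282$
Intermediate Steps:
$q = 157$ ($q = 8 + 149 = 157$)
$I = 30$ ($I = 6 + 24 = 30$)
$C{\left(O,c \right)} = O + c$
$Q = \frac{1}{187}$ ($Q = \frac{1}{157 + 30} = \frac{1}{187} \approx 0.0053476$)
$K{\left(H,n \right)} = -35 + n$ ($K{\left(H,n \right)} = \left(n - 43\right) + \left(4 + 4\right) = \left(-43 + n\right) + 8 = -35 + n$)
$K{\left(Q,7 \right)} - -20310 = \left(-35 + 7\right) - -20310 = -28 + 20310 = 20282$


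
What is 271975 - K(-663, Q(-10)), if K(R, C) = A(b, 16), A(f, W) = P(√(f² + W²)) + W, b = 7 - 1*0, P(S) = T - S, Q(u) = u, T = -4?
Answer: 271963 + √305 ≈ 2.7198e+5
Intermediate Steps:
P(S) = -4 - S
b = 7 (b = 7 + 0 = 7)
A(f, W) = -4 + W - √(W² + f²) (A(f, W) = (-4 - √(f² + W²)) + W = (-4 - √(W² + f²)) + W = -4 + W - √(W² + f²))
K(R, C) = 12 - √305 (K(R, C) = -4 + 16 - √(16² + 7²) = -4 + 16 - √(256 + 49) = -4 + 16 - √305 = 12 - √305)
271975 - K(-663, Q(-10)) = 271975 - (12 - √305) = 271975 + (-12 + √305) = 271963 + √305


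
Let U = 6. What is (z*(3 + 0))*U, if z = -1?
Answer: -18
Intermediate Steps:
(z*(3 + 0))*U = -(3 + 0)*6 = -1*3*6 = -3*6 = -18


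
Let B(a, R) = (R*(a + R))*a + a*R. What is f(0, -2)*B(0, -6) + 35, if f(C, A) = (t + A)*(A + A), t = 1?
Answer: 35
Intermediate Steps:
f(C, A) = 2*A*(1 + A) (f(C, A) = (1 + A)*(A + A) = (1 + A)*(2*A) = 2*A*(1 + A))
B(a, R) = R*a + R*a*(R + a) (B(a, R) = (R*(R + a))*a + R*a = R*a*(R + a) + R*a = R*a + R*a*(R + a))
f(0, -2)*B(0, -6) + 35 = (2*(-2)*(1 - 2))*(-6*0*(1 - 6 + 0)) + 35 = (2*(-2)*(-1))*(-6*0*(-5)) + 35 = 4*0 + 35 = 0 + 35 = 35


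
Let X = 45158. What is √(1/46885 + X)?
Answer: √99266461281435/46885 ≈ 212.50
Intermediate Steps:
√(1/46885 + X) = √(1/46885 + 45158) = √(2117232831/46885) = √99266461281435/46885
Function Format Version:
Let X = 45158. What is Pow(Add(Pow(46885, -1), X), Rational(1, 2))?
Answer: Mul(Rational(1, 46885), Pow(99266461281435, Rational(1, 2))) ≈ 212.50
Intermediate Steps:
Pow(Add(Pow(46885, -1), X), Rational(1, 2)) = Pow(Add(Pow(46885, -1), 45158), Rational(1, 2)) = Pow(Add(Rational(1, 46885), 45158), Rational(1, 2)) = Pow(Rational(2117232831, 46885), Rational(1, 2)) = Mul(Rational(1, 46885), Pow(99266461281435, Rational(1, 2)))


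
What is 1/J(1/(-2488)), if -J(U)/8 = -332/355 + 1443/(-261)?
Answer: 30885/1597112 ≈ 0.019338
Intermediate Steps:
J(U) = 1597112/30885 (J(U) = -8*(-332/355 + 1443/(-261)) = -8*(-332*1/355 + 1443*(-1/261)) = -8*(-332/355 - 481/87) = -8*(-199639/30885) = 1597112/30885)
1/J(1/(-2488)) = 1/(1597112/30885) = 30885/1597112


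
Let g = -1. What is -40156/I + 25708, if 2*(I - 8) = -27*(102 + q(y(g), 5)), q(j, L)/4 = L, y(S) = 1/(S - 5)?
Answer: 42175568/1639 ≈ 25733.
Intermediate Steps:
y(S) = 1/(-5 + S)
q(j, L) = 4*L
I = -1639 (I = 8 + (-27*(102 + 4*5))/2 = 8 + (-27*(102 + 20))/2 = 8 + (-27*122)/2 = 8 + (1/2)*(-3294) = 8 - 1647 = -1639)
-40156/I + 25708 = -40156/(-1639) + 25708 = -40156*(-1/1639) + 25708 = 40156/1639 + 25708 = 42175568/1639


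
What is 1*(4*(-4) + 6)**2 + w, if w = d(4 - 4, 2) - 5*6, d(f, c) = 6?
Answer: 76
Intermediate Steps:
w = -24 (w = 6 - 5*6 = 6 - 30 = -24)
1*(4*(-4) + 6)**2 + w = 1*(4*(-4) + 6)**2 - 24 = 1*(-16 + 6)**2 - 24 = 1*(-10)**2 - 24 = 1*100 - 24 = 100 - 24 = 76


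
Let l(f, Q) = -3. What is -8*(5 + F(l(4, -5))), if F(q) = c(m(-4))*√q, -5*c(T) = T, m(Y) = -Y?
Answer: -40 + 32*I*√3/5 ≈ -40.0 + 11.085*I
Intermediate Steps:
c(T) = -T/5
F(q) = -4*√q/5 (F(q) = (-(-1)*(-4)/5)*√q = (-⅕*4)*√q = -4*√q/5)
-8*(5 + F(l(4, -5))) = -8*(5 - 4*I*√3/5) = -40 + 32*I*√3/5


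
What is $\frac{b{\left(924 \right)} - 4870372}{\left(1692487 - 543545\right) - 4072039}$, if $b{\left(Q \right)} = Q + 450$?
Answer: $\frac{4868998}{2923097} \approx 1.6657$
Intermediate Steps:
$b{\left(Q \right)} = 450 + Q$
$\frac{b{\left(924 \right)} - 4870372}{\left(1692487 - 543545\right) - 4072039} = \frac{\left(450 + 924\right) - 4870372}{\left(1692487 - 543545\right) - 4072039} = \frac{1374 - 4870372}{\left(1692487 - 543545\right) - 4072039} = - \frac{4868998}{1148942 - 4072039} = - \frac{4868998}{-2923097} = \left(-4868998\right) \left(- \frac{1}{2923097}\right) = \frac{4868998}{2923097}$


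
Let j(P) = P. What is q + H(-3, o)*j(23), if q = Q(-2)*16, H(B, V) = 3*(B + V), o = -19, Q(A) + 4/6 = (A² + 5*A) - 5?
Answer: -5114/3 ≈ -1704.7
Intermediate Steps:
Q(A) = -17/3 + A² + 5*A (Q(A) = -⅔ + ((A² + 5*A) - 5) = -⅔ + (-5 + A² + 5*A) = -17/3 + A² + 5*A)
H(B, V) = 3*B + 3*V
q = -560/3 (q = (-17/3 + (-2)² + 5*(-2))*16 = (-17/3 + 4 - 10)*16 = -35/3*16 = -560/3 ≈ -186.67)
q + H(-3, o)*j(23) = -560/3 + (3*(-3) + 3*(-19))*23 = -560/3 + (-9 - 57)*23 = -560/3 - 66*23 = -560/3 - 1518 = -5114/3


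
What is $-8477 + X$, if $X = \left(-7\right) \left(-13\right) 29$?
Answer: $-5838$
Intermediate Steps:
$X = 2639$ ($X = 91 \cdot 29 = 2639$)
$-8477 + X = -8477 + 2639 = -5838$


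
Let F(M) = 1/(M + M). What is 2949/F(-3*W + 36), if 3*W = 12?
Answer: 141552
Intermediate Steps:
W = 4 (W = (⅓)*12 = 4)
F(M) = 1/(2*M)
2949/F(-3*W + 36) = 2949/((1/(2*(-3*4 + 36)))) = 2949/((1/(2*(-12 + 36)))) = 2949/(((½)/24)) = 2949/(((½)*(1/24))) = 2949/(1/48) = 2949*48 = 141552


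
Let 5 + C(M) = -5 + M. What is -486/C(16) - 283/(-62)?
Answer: -4739/62 ≈ -76.435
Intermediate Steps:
C(M) = -10 + M (C(M) = -5 + (-5 + M) = -10 + M)
-486/C(16) - 283/(-62) = -486/(-10 + 16) - 283/(-62) = -486/6 - 283*(-1/62) = -486*⅙ + 283/62 = -81 + 283/62 = -4739/62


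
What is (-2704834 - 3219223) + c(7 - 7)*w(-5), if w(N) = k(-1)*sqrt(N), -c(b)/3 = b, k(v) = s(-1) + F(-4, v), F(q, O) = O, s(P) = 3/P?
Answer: -5924057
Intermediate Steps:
k(v) = -3 + v (k(v) = 3/(-1) + v = 3*(-1) + v = -3 + v)
c(b) = -3*b
w(N) = -4*sqrt(N) (w(N) = (-3 - 1)*sqrt(N) = -4*sqrt(N))
(-2704834 - 3219223) + c(7 - 7)*w(-5) = (-2704834 - 3219223) + (-3*(7 - 7))*(-4*I*sqrt(5)) = -5924057 + (-3*0)*(-4*I*sqrt(5)) = -5924057 + 0*(-4*I*sqrt(5)) = -5924057 + 0 = -5924057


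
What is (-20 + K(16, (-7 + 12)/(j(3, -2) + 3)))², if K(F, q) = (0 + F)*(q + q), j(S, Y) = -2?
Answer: 19600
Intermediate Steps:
K(F, q) = 2*F*q (K(F, q) = F*(2*q) = 2*F*q)
(-20 + K(16, (-7 + 12)/(j(3, -2) + 3)))² = (-20 + 2*16*((-7 + 12)/(-2 + 3)))² = (-20 + 2*16*(5/1))² = (-20 + 2*16*(5*1))² = (-20 + 2*16*5)² = (-20 + 160)² = 140² = 19600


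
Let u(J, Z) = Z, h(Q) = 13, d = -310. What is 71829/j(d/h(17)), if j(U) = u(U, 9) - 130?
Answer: -71829/121 ≈ -593.63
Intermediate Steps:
j(U) = -121 (j(U) = 9 - 130 = -121)
71829/j(d/h(17)) = 71829/(-121) = 71829*(-1/121) = -71829/121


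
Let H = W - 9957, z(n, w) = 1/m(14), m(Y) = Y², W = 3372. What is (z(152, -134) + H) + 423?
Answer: -1207751/196 ≈ -6162.0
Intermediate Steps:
z(n, w) = 1/196 (z(n, w) = 1/(14²) = 1/196)
H = -6585 (H = 3372 - 9957 = -6585)
(z(152, -134) + H) + 423 = (1/196 - 6585) + 423 = -1290659/196 + 423 = -1207751/196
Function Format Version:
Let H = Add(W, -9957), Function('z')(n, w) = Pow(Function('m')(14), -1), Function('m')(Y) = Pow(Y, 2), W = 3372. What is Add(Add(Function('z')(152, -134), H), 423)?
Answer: Rational(-1207751, 196) ≈ -6162.0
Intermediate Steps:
Function('z')(n, w) = Rational(1, 196) (Function('z')(n, w) = Pow(Pow(14, 2), -1) = Pow(196, -1) = Rational(1, 196))
H = -6585 (H = Add(3372, -9957) = -6585)
Add(Add(Function('z')(152, -134), H), 423) = Add(Add(Rational(1, 196), -6585), 423) = Add(Rational(-1290659, 196), 423) = Rational(-1207751, 196)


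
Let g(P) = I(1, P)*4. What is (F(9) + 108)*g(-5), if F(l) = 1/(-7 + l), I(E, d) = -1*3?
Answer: -1302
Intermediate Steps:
I(E, d) = -3
g(P) = -12 (g(P) = -3*4 = -12)
(F(9) + 108)*g(-5) = (1/(-7 + 9) + 108)*(-12) = (1/2 + 108)*(-12) = (½ + 108)*(-12) = (217/2)*(-12) = -1302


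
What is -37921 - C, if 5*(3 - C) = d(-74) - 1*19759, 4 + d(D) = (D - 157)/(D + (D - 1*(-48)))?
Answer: -20938069/500 ≈ -41876.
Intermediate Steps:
d(D) = -4 + (-157 + D)/(48 + 2*D) (d(D) = -4 + (D - 157)/(D + (D - 1*(-48))) = -4 + (-157 + D)/(D + (D + 48)) = -4 + (-157 + D)/(D + (48 + D)) = -4 + (-157 + D)/(48 + 2*D))
C = 1977569/500 (C = 3 - ((-349 - 7*(-74))/(2*(24 - 74)) - 1*19759)/5 = 3 - ((1/2)*(-349 + 518)/(-50) - 19759)/5 = 3 - ((1/2)*(-1/50)*169 - 19759)/5 = 3 - (-169/100 - 19759)/5 = 3 - 1/5*(-1976069/100) = 3 + 1976069/500 = 1977569/500 ≈ 3955.1)
-37921 - C = -37921 - 1*1977569/500 = -37921 - 1977569/500 = -20938069/500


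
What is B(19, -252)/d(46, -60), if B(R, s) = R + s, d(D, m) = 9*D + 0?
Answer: -233/414 ≈ -0.56280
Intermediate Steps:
d(D, m) = 9*D
B(19, -252)/d(46, -60) = (19 - 252)/((9*46)) = -233/414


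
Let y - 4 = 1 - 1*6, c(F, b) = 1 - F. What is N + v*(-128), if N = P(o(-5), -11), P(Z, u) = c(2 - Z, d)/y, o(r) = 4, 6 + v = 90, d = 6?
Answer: -10755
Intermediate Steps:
v = 84 (v = -6 + 90 = 84)
y = -1 (y = 4 + (1 - 1*6) = 4 + (1 - 6) = 4 - 5 = -1)
P(Z, u) = 1 - Z (P(Z, u) = (1 - (2 - Z))/(-1) = (1 + (-2 + Z))*(-1) = (-1 + Z)*(-1) = 1 - Z)
N = -3 (N = 1 - 1*4 = 1 - 4 = -3)
N + v*(-128) = -3 + 84*(-128) = -3 - 10752 = -10755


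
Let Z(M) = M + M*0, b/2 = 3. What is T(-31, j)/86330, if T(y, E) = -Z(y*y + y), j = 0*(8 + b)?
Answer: -93/8633 ≈ -0.010773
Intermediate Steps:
b = 6 (b = 2*3 = 6)
j = 0 (j = 0*(8 + 6) = 0*14 = 0)
Z(M) = M (Z(M) = M + 0 = M)
T(y, E) = -y - y² (T(y, E) = -(y*y + y) = -(y² + y) = -(y + y²) = -y - y²)
T(-31, j)/86330 = -1*(-31)*(1 - 31)/86330 = -1*(-31)*(-30)*(1/86330) = -930*1/86330 = -93/8633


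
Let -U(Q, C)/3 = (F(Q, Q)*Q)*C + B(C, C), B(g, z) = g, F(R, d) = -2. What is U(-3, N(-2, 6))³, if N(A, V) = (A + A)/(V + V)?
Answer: 343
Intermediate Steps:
N(A, V) = A/V (N(A, V) = (2*A)/((2*V)) = (2*A)*(1/(2*V)) = A/V)
U(Q, C) = -3*C + 6*C*Q (U(Q, C) = -3*((-2*Q)*C + C) = -3*(-2*C*Q + C) = -3*(C - 2*C*Q) = -3*C + 6*C*Q)
U(-3, N(-2, 6))³ = (3*(-2/6)*(-1 + 2*(-3)))³ = (3*(-2*⅙)*(-1 - 6))³ = (3*(-⅓)*(-7))³ = 7³ = 343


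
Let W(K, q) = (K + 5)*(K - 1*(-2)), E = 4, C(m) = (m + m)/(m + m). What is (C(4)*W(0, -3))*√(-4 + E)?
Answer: 0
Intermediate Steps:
C(m) = 1 (C(m) = (2*m)/((2*m)) = (2*m)*(1/(2*m)) = 1)
W(K, q) = (2 + K)*(5 + K) (W(K, q) = (5 + K)*(K + 2) = (5 + K)*(2 + K) = (2 + K)*(5 + K))
(C(4)*W(0, -3))*√(-4 + E) = (1*(10 + 0² + 7*0))*√(-4 + 4) = (1*(10 + 0 + 0))*√0 = (1*10)*0 = 10*0 = 0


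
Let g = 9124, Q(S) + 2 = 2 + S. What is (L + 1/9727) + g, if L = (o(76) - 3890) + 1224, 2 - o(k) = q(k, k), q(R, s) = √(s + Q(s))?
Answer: 62836421/9727 - 2*√38 ≈ 6447.7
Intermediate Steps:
Q(S) = S (Q(S) = -2 + (2 + S) = S)
q(R, s) = √2*√s (q(R, s) = √(s + s) = √(2*s) = √2*√s)
o(k) = 2 - √2*√k
L = -2664 - 2*√38 (L = ((2 - √2*√76) - 3890) + 1224 = ((2 - √2*2*√19) - 3890) + 1224 = ((2 - 2*√38) - 3890) + 1224 = (-3888 - 2*√38) + 1224 = -2664 - 2*√38 ≈ -2676.3)
(L + 1/9727) + g = ((-2664 - 2*√38) + 1/9727) + 9124 = (-25912727/9727 - 2*√38) + 9124 = 62836421/9727 - 2*√38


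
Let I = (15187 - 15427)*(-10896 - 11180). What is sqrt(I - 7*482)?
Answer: sqrt(5294866) ≈ 2301.1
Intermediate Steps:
I = 5298240 (I = -240*(-22076) = 5298240)
sqrt(I - 7*482) = sqrt(5298240 - 7*482) = sqrt(5298240 - 3374) = sqrt(5294866)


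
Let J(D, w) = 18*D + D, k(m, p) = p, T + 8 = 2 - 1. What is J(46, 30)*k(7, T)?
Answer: -6118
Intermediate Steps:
T = -7 (T = -8 + (2 - 1) = -8 + 1 = -7)
J(D, w) = 19*D
J(46, 30)*k(7, T) = (19*46)*(-7) = 874*(-7) = -6118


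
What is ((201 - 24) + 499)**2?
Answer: 456976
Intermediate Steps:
((201 - 24) + 499)**2 = (177 + 499)**2 = 676**2 = 456976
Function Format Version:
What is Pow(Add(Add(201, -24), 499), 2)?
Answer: 456976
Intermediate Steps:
Pow(Add(Add(201, -24), 499), 2) = Pow(Add(177, 499), 2) = Pow(676, 2) = 456976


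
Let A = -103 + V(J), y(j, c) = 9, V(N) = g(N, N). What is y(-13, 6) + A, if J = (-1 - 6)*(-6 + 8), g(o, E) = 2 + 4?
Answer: -88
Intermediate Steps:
g(o, E) = 6
J = -14 (J = -7*2 = -14)
V(N) = 6
A = -97 (A = -103 + 6 = -97)
y(-13, 6) + A = 9 - 97 = -88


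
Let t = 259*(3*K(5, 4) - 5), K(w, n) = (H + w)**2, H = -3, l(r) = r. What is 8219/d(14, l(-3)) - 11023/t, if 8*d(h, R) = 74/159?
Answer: 256125893/1813 ≈ 1.4127e+5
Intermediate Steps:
d(h, R) = 37/636 (d(h, R) = (74/159)/8 = (74*(1/159))/8 = (1/8)*(74/159) = 37/636)
K(w, n) = (-3 + w)**2
t = 1813 (t = 259*(3*(-3 + 5)**2 - 5) = 259*(3*2**2 - 5) = 259*(3*4 - 5) = 259*(12 - 5) = 259*7 = 1813)
8219/d(14, l(-3)) - 11023/t = 8219/(37/636) - 11023/1813 = 8219*(636/37) - 11023*1/1813 = 5227284/37 - 11023/1813 = 256125893/1813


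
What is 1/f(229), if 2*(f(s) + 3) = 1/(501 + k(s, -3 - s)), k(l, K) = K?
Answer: -538/1613 ≈ -0.33354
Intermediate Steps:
f(s) = -3 + 1/(2*(498 - s)) (f(s) = -3 + 1/(2*(501 + (-3 - s))) = -3 + 1/(2*(498 - s)))
1/f(229) = 1/((2987 - 6*229)/(2*(-498 + 229))) = 1/((½)*(2987 - 1374)/(-269)) = 1/((½)*(-1/269)*1613) = 1/(-1613/538) = -538/1613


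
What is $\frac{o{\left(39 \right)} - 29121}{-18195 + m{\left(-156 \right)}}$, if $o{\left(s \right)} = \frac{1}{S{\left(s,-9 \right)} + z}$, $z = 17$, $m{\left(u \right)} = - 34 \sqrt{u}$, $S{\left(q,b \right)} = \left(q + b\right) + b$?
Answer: $\frac{6711510805}{4195685906} - \frac{37624298 i \sqrt{39}}{6293528859} \approx 1.5996 - 0.037334 i$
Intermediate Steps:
$S{\left(q,b \right)} = q + 2 b$ ($S{\left(q,b \right)} = \left(b + q\right) + b = q + 2 b$)
$o{\left(s \right)} = \frac{1}{-1 + s}$ ($o{\left(s \right)} = \frac{1}{\left(s + 2 \left(-9\right)\right) + 17} = \frac{1}{\left(s - 18\right) + 17} = \frac{1}{\left(-18 + s\right) + 17} = \frac{1}{-1 + s}$)
$\frac{o{\left(39 \right)} - 29121}{-18195 + m{\left(-156 \right)}} = \frac{\frac{1}{-1 + 39} - 29121}{-18195 - 34 \sqrt{-156}} = \frac{\frac{1}{38} - 29121}{-18195 - 34 \cdot 2 i \sqrt{39}} = \frac{\frac{1}{38} - 29121}{-18195 - 68 i \sqrt{39}} = - \frac{1106597}{38 \left(-18195 - 68 i \sqrt{39}\right)}$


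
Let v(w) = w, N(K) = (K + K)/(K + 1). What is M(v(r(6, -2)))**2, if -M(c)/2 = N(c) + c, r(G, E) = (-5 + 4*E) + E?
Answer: 32400/49 ≈ 661.22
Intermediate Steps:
N(K) = 2*K/(1 + K) (N(K) = (2*K)/(1 + K) = 2*K/(1 + K))
r(G, E) = -5 + 5*E
M(c) = -2*c - 4*c/(1 + c) (M(c) = -2*(2*c/(1 + c) + c) = -2*(c + 2*c/(1 + c)) = -2*c - 4*c/(1 + c))
M(v(r(6, -2)))**2 = (2*(-5 + 5*(-2))*(-3 - (-5 + 5*(-2)))/(1 + (-5 + 5*(-2))))**2 = (2*(-5 - 10)*(-3 - (-5 - 10))/(1 + (-5 - 10)))**2 = (2*(-15)*(-3 - 1*(-15))/(1 - 15))**2 = (2*(-15)*(-3 + 15)/(-14))**2 = (2*(-15)*(-1/14)*12)**2 = (180/7)**2 = 32400/49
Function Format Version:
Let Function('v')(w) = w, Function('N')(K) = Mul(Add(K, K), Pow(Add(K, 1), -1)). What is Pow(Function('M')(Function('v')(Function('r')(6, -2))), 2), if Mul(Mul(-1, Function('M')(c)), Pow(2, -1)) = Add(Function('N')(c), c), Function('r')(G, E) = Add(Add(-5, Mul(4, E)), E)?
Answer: Rational(32400, 49) ≈ 661.22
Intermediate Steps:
Function('N')(K) = Mul(2, K, Pow(Add(1, K), -1)) (Function('N')(K) = Mul(Mul(2, K), Pow(Add(1, K), -1)) = Mul(2, K, Pow(Add(1, K), -1)))
Function('r')(G, E) = Add(-5, Mul(5, E))
Function('M')(c) = Add(Mul(-2, c), Mul(-4, c, Pow(Add(1, c), -1))) (Function('M')(c) = Mul(-2, Add(Mul(2, c, Pow(Add(1, c), -1)), c)) = Mul(-2, Add(c, Mul(2, c, Pow(Add(1, c), -1)))) = Add(Mul(-2, c), Mul(-4, c, Pow(Add(1, c), -1))))
Pow(Function('M')(Function('v')(Function('r')(6, -2))), 2) = Pow(Mul(2, Add(-5, Mul(5, -2)), Pow(Add(1, Add(-5, Mul(5, -2))), -1), Add(-3, Mul(-1, Add(-5, Mul(5, -2))))), 2) = Pow(Mul(2, Add(-5, -10), Pow(Add(1, Add(-5, -10)), -1), Add(-3, Mul(-1, Add(-5, -10)))), 2) = Pow(Mul(2, -15, Pow(Add(1, -15), -1), Add(-3, Mul(-1, -15))), 2) = Pow(Mul(2, -15, Pow(-14, -1), Add(-3, 15)), 2) = Pow(Mul(2, -15, Rational(-1, 14), 12), 2) = Pow(Rational(180, 7), 2) = Rational(32400, 49)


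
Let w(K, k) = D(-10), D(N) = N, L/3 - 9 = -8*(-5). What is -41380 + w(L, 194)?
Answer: -41390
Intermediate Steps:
L = 147 (L = 27 + 3*(-8*(-5)) = 27 + 3*40 = 27 + 120 = 147)
w(K, k) = -10
-41380 + w(L, 194) = -41380 - 10 = -41390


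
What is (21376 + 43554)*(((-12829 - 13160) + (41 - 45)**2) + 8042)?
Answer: -1164259830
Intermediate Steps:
(21376 + 43554)*(((-12829 - 13160) + (41 - 45)**2) + 8042) = 64930*((-25989 + (-4)**2) + 8042) = 64930*((-25989 + 16) + 8042) = 64930*(-25973 + 8042) = 64930*(-17931) = -1164259830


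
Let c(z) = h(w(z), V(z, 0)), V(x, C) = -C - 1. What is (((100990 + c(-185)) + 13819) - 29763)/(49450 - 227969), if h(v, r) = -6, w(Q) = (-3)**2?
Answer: -85040/178519 ≈ -0.47636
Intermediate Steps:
V(x, C) = -1 - C
w(Q) = 9
c(z) = -6
(((100990 + c(-185)) + 13819) - 29763)/(49450 - 227969) = (((100990 - 6) + 13819) - 29763)/(49450 - 227969) = ((100984 + 13819) - 29763)/(-178519) = (114803 - 29763)*(-1/178519) = 85040*(-1/178519) = -85040/178519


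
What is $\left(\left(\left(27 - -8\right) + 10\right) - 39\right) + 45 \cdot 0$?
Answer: $6$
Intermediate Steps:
$\left(\left(\left(27 - -8\right) + 10\right) - 39\right) + 45 \cdot 0 = \left(\left(\left(27 + 8\right) + 10\right) - 39\right) + 0 = \left(\left(35 + 10\right) - 39\right) + 0 = \left(45 - 39\right) + 0 = 6 + 0 = 6$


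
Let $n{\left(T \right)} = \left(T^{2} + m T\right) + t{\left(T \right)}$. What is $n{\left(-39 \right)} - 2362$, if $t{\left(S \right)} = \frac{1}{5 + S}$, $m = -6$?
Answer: $- \frac{20639}{34} \approx -607.03$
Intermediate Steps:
$n{\left(T \right)} = T^{2} + \frac{1}{5 + T} - 6 T$ ($n{\left(T \right)} = \left(T^{2} - 6 T\right) + \frac{1}{5 + T} = T^{2} + \frac{1}{5 + T} - 6 T$)
$n{\left(-39 \right)} - 2362 = \frac{1 - 39 \left(-6 - 39\right) \left(5 - 39\right)}{5 - 39} - 2362 = \frac{1 - \left(-1755\right) \left(-34\right)}{-34} - 2362 = - \frac{1 - 59670}{34} - 2362 = \left(- \frac{1}{34}\right) \left(-59669\right) - 2362 = \frac{59669}{34} - 2362 = - \frac{20639}{34}$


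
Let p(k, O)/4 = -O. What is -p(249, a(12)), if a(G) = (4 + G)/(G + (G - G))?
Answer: 16/3 ≈ 5.3333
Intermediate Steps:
a(G) = (4 + G)/G (a(G) = (4 + G)/(G + 0) = (4 + G)/G)
p(k, O) = -4*O (p(k, O) = 4*(-O) = -4*O)
-p(249, a(12)) = -(-4)*(4 + 12)/12 = -(-4)*(1/12)*16 = -(-4)*4/3 = -1*(-16/3) = 16/3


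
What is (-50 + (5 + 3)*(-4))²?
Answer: 6724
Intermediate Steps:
(-50 + (5 + 3)*(-4))² = (-50 + 8*(-4))² = (-50 - 32)² = (-82)² = 6724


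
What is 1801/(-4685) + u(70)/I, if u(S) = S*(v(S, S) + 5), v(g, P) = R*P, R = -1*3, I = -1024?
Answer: 32692763/2398720 ≈ 13.629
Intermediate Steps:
R = -3
v(g, P) = -3*P
u(S) = S*(5 - 3*S) (u(S) = S*(-3*S + 5) = S*(5 - 3*S))
1801/(-4685) + u(70)/I = 1801/(-4685) + (70*(5 - 3*70))/(-1024) = 1801*(-1/4685) + (70*(5 - 210))*(-1/1024) = -1801/4685 + (70*(-205))*(-1/1024) = -1801/4685 - 14350*(-1/1024) = -1801/4685 + 7175/512 = 32692763/2398720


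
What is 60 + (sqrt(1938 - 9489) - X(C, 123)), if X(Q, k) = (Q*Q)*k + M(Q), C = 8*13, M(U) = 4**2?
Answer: -1330324 + 3*I*sqrt(839) ≈ -1.3303e+6 + 86.896*I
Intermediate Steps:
M(U) = 16
C = 104
X(Q, k) = 16 + k*Q**2 (X(Q, k) = (Q*Q)*k + 16 = Q**2*k + 16 = k*Q**2 + 16 = 16 + k*Q**2)
60 + (sqrt(1938 - 9489) - X(C, 123)) = 60 + (sqrt(1938 - 9489) - (16 + 123*104**2)) = 60 + (sqrt(-7551) - (16 + 123*10816)) = 60 + (3*I*sqrt(839) - (16 + 1330368)) = 60 + (3*I*sqrt(839) - 1*1330384) = 60 + (3*I*sqrt(839) - 1330384) = 60 + (-1330384 + 3*I*sqrt(839)) = -1330324 + 3*I*sqrt(839)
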